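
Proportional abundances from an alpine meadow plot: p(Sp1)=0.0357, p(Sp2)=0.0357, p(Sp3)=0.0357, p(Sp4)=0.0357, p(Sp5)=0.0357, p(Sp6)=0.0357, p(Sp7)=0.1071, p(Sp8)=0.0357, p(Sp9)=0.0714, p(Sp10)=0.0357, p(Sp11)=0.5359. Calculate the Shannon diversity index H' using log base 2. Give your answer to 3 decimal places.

2.473

Each pᵢ log₂ pᵢ term (working shown to 6 dp, full precision carried): 0.0357×(-4.807932)=-0.171643, 0.0357×(-4.807932)=-0.171643, 0.0357×(-4.807932)=-0.171643, 0.0357×(-4.807932)=-0.171643, 0.0357×(-4.807932)=-0.171643, 0.0357×(-4.807932)=-0.171643, 0.1071×(-3.222970)=-0.345180, 0.0357×(-4.807932)=-0.171643, 0.0714×(-3.807932)=-0.271886, 0.0357×(-4.807932)=-0.171643, 0.5359×(-0.899964)=-0.482291.
Sum = -2.472503, so H' = 2.473.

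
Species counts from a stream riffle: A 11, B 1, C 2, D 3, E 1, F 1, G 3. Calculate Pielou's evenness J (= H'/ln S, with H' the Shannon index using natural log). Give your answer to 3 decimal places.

0.786

Total N = 11+1+2+3+1+1+3 = 22, so the proportions are 0.5, 0.04545, 0.09091, 0.13636, 0.04545, 0.04545, 0.13636 (working shown to 5 dp, full precision carried).
H' = −Σ pᵢ ln pᵢ = −((-0.34657) + (-0.14050) + (-0.21799) + (-0.27170) + (-0.14050) + (-0.14050) + (-0.27170)) = 1.52946.
With S = 7 species, ln S = 1.94591, so J = 1.52946/1.94591 = 0.78599, i.e. 0.786 to 3 decimal places.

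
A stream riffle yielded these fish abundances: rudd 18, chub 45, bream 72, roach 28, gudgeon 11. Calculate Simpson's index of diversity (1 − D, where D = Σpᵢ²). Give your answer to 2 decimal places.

Total N = 18+45+72+28+11 = 174, so the proportions are 0.1034, 0.2586, 0.4138, 0.1609, 0.0632 (working shown to 4 dp, full precision carried).
D = 0.1034² + 0.2586² + 0.4138² + 0.1609² + 0.0632² = 0.0107 + 0.0669 + 0.1712 + 0.0259 + 0.0040 = 0.2787.
So 1 − D = 0.7213, i.e. 0.72 to 2 decimal places.

0.72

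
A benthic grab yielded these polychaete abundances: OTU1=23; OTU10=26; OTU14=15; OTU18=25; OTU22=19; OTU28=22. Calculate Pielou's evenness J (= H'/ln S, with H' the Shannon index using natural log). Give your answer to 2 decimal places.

Total N = 23+26+15+25+19+22 = 130, so the proportions are 0.1769, 0.2, 0.1154, 0.1923, 0.1462, 0.1692 (working shown to 4 dp, full precision carried).
H' = −Σ pᵢ ln pᵢ = −((-0.3064) + (-0.3219) + (-0.2492) + (-0.3170) + (-0.2811) + (-0.3006)) = 1.7763.
With S = 6 species, ln S = 1.7918, so J = 1.7763/1.7918 = 0.9913, i.e. 0.99 to 2 decimal places.

0.99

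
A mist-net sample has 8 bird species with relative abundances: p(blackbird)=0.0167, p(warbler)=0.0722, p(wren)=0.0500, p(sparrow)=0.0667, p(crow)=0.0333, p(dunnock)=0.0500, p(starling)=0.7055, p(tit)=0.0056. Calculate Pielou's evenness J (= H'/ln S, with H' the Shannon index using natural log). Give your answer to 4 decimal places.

0.5418

H' = −Σ pᵢ ln pᵢ = −((-0.068342) + (-0.189764) + (-0.149787) + (-0.180594) + (-0.113293) + (-0.149787) + (-0.246113) + (-0.029036)) = 1.126715 (working shown to 6 dp, full precision carried).
With S = 8 species, ln S = 2.079442, so J = 1.126715/2.079442 = 0.541835, i.e. 0.5418 to 4 decimal places.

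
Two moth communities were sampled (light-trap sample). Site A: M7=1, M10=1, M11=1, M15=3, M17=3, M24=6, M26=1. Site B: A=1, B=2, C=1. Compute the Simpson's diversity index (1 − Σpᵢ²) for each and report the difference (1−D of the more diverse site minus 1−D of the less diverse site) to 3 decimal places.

0.148

Site A: N=16, proportions 0.0625, 0.0625, 0.0625, 0.1875, 0.1875, 0.375, 0.0625, giving 1−D = 0.77344 (working shown to 5 dp, full precision carried).
Site B: N=4, proportions 0.25, 0.5, 0.25, giving 1−D = 0.62500.
Difference = |0.77344 − 0.62500| = 0.14844, i.e. 0.148 to 3 decimal places.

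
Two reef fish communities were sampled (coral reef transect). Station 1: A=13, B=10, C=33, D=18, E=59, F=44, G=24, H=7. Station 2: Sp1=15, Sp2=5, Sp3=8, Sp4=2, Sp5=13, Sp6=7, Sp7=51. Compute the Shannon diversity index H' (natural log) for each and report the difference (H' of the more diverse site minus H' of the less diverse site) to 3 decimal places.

Station 1: N=208, proportions 0.0625, 0.04808, 0.15865, 0.08654, 0.28365, 0.21154, 0.11538, 0.03365, giving H' = 1.87237 (working shown to 5 dp, full precision carried).
Station 2: N=101, proportions 0.14851, 0.0495, 0.07921, 0.0198, 0.12871, 0.06931, 0.50495, giving H' = 1.50444.
Difference = |1.87237 − 1.50444| = 0.36793, i.e. 0.368 to 3 decimal places.

0.368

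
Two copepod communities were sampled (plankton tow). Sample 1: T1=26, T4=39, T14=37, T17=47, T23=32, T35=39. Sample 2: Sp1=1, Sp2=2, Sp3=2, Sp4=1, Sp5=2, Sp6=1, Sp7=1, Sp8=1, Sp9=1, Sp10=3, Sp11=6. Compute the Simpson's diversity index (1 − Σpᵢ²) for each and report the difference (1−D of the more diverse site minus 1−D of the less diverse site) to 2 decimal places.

Sample 1: N=220, proportions 0.1182, 0.1773, 0.1682, 0.2136, 0.1455, 0.1773, giving 1−D = 0.8281 (working shown to 4 dp, full precision carried).
Sample 2: N=21, proportions 0.0476, 0.0952, 0.0952, 0.0476, 0.0952, 0.0476, 0.0476, 0.0476, 0.0476, 0.1429, 0.2857, giving 1−D = 0.8571.
Difference = |0.8281 − 0.8571| = 0.0290, i.e. 0.03 to 2 decimal places.

0.03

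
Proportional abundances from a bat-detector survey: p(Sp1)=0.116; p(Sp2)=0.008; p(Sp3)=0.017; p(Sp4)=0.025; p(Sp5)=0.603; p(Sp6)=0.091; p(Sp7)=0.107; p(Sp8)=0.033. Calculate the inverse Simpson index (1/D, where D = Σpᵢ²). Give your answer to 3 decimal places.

2.507

D = 0.116² + 0.008² + 0.017² + 0.025² + 0.603² + 0.091² + 0.107² + 0.033² = 0.013456 + 0.000064 + 0.000289 + 0.000625 + 0.363609 + 0.008281 + 0.011449 + 0.001089 = 0.398862 (working shown to 6 dp, full precision carried).
So 1/D = 2.50713, i.e. 2.507 to 3 decimal places.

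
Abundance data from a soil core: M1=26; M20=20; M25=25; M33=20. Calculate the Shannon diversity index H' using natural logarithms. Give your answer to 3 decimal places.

Total N = 26+20+25+20 = 91, so the proportions are 0.28571, 0.21978, 0.27473, 0.21978 (working shown to 5 dp, full precision carried).
Each pᵢ ln pᵢ term: 0.28571×(-1.25276)=-0.35793, 0.21978×(-1.51513)=-0.33299, 0.27473×(-1.29198)=-0.35494, 0.21978×(-1.51513)=-0.33299.
Sum = -1.37886, so H' = 1.379.

1.379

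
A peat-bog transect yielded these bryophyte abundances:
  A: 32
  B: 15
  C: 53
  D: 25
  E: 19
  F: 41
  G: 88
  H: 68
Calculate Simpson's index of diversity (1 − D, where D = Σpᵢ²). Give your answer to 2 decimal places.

Total N = 32+15+53+25+19+41+88+68 = 341, so the proportions are 0.0938, 0.044, 0.1554, 0.0733, 0.0557, 0.1202, 0.2581, 0.1994 (working shown to 4 dp, full precision carried).
D = 0.0938² + 0.044² + 0.1554² + 0.0733² + 0.0557² + 0.1202² + 0.2581² + 0.1994² = 0.0088 + 0.0019 + 0.0242 + 0.0054 + 0.0031 + 0.0145 + 0.0666 + 0.0398 = 0.1642.
So 1 − D = 0.8358, i.e. 0.84 to 2 decimal places.

0.84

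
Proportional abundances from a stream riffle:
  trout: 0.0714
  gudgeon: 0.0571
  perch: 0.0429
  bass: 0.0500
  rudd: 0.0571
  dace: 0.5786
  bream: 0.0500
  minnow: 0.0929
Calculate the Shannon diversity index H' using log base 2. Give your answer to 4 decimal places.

2.1459

Each pᵢ log₂ pᵢ term (working shown to 6 dp, full precision carried): 0.0714×(-3.807932)=-0.271886, 0.0571×(-4.130365)=-0.235844, 0.0429×(-4.542879)=-0.194889, 0.05×(-4.321928)=-0.216096, 0.0571×(-4.130365)=-0.235844, 0.5786×(-0.789362)=-0.456725, 0.05×(-4.321928)=-0.216096, 0.0929×(-3.428178)=-0.318478.
Sum = -2.145859, so H' = 2.1459.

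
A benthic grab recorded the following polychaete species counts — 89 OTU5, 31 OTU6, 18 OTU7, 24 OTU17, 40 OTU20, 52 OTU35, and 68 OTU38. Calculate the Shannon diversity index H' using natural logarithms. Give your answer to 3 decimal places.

1.817

Total N = 89+31+18+24+40+52+68 = 322, so the proportions are 0.2764, 0.09627, 0.0559, 0.07453, 0.12422, 0.16149, 0.21118 (working shown to 5 dp, full precision carried).
Each pᵢ ln pᵢ term: 0.2764×(-1.28592)=-0.35542, 0.09627×(-2.34056)=-0.22533, 0.0559×(-2.88418)=-0.16123, 0.07453×(-2.59650)=-0.19353, 0.12422×(-2.08567)=-0.25909, 0.16149×(-1.82331)=-0.29445, 0.21118×(-1.55504)=-0.32839.
Sum = -1.81744, so H' = 1.817.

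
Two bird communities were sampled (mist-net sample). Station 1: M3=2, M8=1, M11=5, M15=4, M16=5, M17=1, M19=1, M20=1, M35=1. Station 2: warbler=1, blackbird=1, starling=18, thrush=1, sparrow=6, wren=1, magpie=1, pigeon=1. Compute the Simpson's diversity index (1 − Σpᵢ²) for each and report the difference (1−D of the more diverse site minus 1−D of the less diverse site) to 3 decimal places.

Station 1: N=21, proportions 0.09524, 0.04762, 0.2381, 0.19048, 0.2381, 0.04762, 0.04762, 0.04762, 0.04762, giving 1−D = 0.82993 (working shown to 5 dp, full precision carried).
Station 2: N=30, proportions 0.03333, 0.03333, 0.6, 0.03333, 0.2, 0.03333, 0.03333, 0.03333, giving 1−D = 0.59333.
Difference = |0.82993 − 0.59333| = 0.23660, i.e. 0.237 to 3 decimal places.

0.237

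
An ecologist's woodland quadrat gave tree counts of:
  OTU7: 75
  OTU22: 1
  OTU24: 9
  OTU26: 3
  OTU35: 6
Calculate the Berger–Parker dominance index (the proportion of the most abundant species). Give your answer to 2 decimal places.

Total N = 75+1+9+3+6 = 94, so the proportions are 0.7979, 0.0106, 0.0957, 0.0319, 0.0638 (working shown to 4 dp, full precision carried).
The largest proportion is 0.7979, i.e. d = 0.80 to 2 decimal places.

0.80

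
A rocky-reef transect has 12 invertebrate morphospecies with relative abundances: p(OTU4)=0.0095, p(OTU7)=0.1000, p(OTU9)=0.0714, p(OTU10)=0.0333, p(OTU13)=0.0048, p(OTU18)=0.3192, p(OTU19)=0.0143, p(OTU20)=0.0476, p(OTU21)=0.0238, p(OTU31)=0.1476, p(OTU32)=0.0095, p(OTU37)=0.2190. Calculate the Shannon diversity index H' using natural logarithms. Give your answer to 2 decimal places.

Each pᵢ ln pᵢ term (working shown to 4 dp, full precision carried): 0.0095×(-4.6565)=-0.0442, 0.1×(-2.3026)=-0.2303, 0.0714×(-2.6395)=-0.1885, 0.0333×(-3.4022)=-0.1133, 0.0048×(-5.3391)=-0.0256, 0.3192×(-1.1419)=-0.3645, 0.0143×(-4.2475)=-0.0607, 0.0476×(-3.0449)=-0.1449, 0.0238×(-3.7381)=-0.0890, 0.1476×(-1.9132)=-0.2824, 0.0095×(-4.6565)=-0.0442, 0.219×(-1.5187)=-0.3326.
Sum = -1.9202, so H' = 1.92.

1.92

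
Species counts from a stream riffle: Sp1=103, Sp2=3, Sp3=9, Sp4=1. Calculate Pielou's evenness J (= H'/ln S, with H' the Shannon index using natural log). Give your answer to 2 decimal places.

0.32

Total N = 103+3+9+1 = 116, so the proportions are 0.8879, 0.0259, 0.0776, 0.0086 (working shown to 4 dp, full precision carried).
H' = −Σ pᵢ ln pᵢ = −((-0.1055) + (-0.0945) + (-0.1983) + (-0.0410)) = 0.4394.
With S = 4 species, ln S = 1.3863, so J = 0.4394/1.3863 = 0.3169, i.e. 0.32 to 2 decimal places.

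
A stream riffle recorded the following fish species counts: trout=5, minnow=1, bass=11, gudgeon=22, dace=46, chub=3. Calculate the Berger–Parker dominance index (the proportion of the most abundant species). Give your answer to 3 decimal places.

0.523

Total N = 5+1+11+22+46+3 = 88, so the proportions are 0.05682, 0.01136, 0.125, 0.25, 0.52273, 0.03409 (working shown to 5 dp, full precision carried).
The largest proportion is 0.52273, i.e. d = 0.523 to 3 decimal places.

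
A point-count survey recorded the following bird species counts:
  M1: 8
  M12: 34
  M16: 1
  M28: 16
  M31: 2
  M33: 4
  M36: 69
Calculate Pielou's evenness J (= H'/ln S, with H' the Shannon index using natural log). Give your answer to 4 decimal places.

0.6762

Total N = 8+34+1+16+2+4+69 = 134, so the proportions are 0.059701, 0.253731, 0.007463, 0.119403, 0.014925, 0.029851, 0.514925 (working shown to 6 dp, full precision carried).
H' = −Σ pᵢ ln pᵢ = −((-0.168263) + (-0.347987) + (-0.036551) + (-0.253761) + (-0.062757) + (-0.104822) + (-0.341773)) = 1.315914.
With S = 7 species, ln S = 1.945910, so J = 1.315914/1.945910 = 0.676246, i.e. 0.6762 to 4 decimal places.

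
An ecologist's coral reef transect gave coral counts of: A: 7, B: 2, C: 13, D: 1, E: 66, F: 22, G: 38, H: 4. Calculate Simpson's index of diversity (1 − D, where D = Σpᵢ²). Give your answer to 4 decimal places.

0.7213

Total N = 7+2+13+1+66+22+38+4 = 153, so the proportions are 0.045752, 0.013072, 0.084967, 0.006536, 0.431373, 0.143791, 0.248366, 0.026144 (working shown to 6 dp, full precision carried).
D = 0.045752² + 0.013072² + 0.084967² + 0.006536² + 0.431373² + 0.143791² + 0.248366² + 0.026144² = 0.002093 + 0.000171 + 0.007219 + 0.000043 + 0.186082 + 0.020676 + 0.061686 + 0.000683 = 0.278654.
So 1 − D = 0.721346, i.e. 0.7213 to 4 decimal places.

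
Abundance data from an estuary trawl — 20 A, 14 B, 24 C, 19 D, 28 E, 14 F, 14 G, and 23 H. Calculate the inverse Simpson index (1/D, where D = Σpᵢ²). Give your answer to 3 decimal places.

7.516

Total N = 20+14+24+19+28+14+14+23 = 156, so the proportions are 0.1282051, 0.0897436, 0.1538462, 0.1217949, 0.1794872, 0.0897436, 0.0897436, 0.1474359 (working shown to 7 dp, full precision carried).
D = 0.1282051² + 0.0897436² + 0.1538462² + 0.1217949² + 0.1794872² + 0.0897436² + 0.0897436² + 0.1474359² = 0.0164366 + 0.0080539 + 0.0236686 + 0.0148340 + 0.0322156 + 0.0080539 + 0.0080539 + 0.0217373 = 0.1330539.
So 1/D = 7.51575, i.e. 7.516 to 3 decimal places.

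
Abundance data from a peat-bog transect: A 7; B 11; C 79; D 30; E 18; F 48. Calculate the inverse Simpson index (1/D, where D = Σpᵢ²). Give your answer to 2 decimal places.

3.75

Total N = 7+11+79+30+18+48 = 193, so the proportions are 0.036269, 0.056995, 0.409326, 0.15544, 0.093264, 0.248705 (working shown to 6 dp, full precision carried).
D = 0.036269² + 0.056995² + 0.409326² + 0.15544² + 0.093264² + 0.248705² = 0.001315 + 0.003248 + 0.167548 + 0.024162 + 0.008698 + 0.061854 = 0.266826.
So 1/D = 3.7478, i.e. 3.75 to 2 decimal places.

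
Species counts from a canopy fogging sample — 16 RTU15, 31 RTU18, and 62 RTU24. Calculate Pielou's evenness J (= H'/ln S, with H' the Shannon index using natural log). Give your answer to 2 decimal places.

Total N = 16+31+62 = 109, so the proportions are 0.1468, 0.2844, 0.5688 (working shown to 4 dp, full precision carried).
H' = −Σ pᵢ ln pᵢ = −((-0.2817) + (-0.3576) + (-0.3209)) = 0.9602.
With S = 3 species, ln S = 1.0986, so J = 0.9602/1.0986 = 0.8740, i.e. 0.87 to 2 decimal places.

0.87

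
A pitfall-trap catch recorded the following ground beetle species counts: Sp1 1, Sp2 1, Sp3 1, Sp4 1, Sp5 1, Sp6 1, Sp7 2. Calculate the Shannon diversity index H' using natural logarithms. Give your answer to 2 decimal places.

1.91

Total N = 1+1+1+1+1+1+2 = 8, so the proportions are 0.125, 0.125, 0.125, 0.125, 0.125, 0.125, 0.25 (working shown to 4 dp, full precision carried).
Each pᵢ ln pᵢ term: 0.125×(-2.0794)=-0.2599, 0.125×(-2.0794)=-0.2599, 0.125×(-2.0794)=-0.2599, 0.125×(-2.0794)=-0.2599, 0.125×(-2.0794)=-0.2599, 0.125×(-2.0794)=-0.2599, 0.25×(-1.3863)=-0.3466.
Sum = -1.9062, so H' = 1.91.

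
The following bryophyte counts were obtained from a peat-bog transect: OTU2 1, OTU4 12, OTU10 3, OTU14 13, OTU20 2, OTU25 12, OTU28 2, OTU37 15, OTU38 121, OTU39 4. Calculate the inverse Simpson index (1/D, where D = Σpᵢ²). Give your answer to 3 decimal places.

Total N = 1+12+3+13+2+12+2+15+121+4 = 185, so the proportions are 0.005405, 0.064865, 0.016216, 0.07027, 0.010811, 0.064865, 0.010811, 0.081081, 0.654054, 0.021622 (working shown to 6 dp, full precision carried).
D = 0.005405² + 0.064865² + 0.016216² + 0.07027² + 0.010811² + 0.064865² + 0.010811² + 0.081081² + 0.654054² + 0.021622² = 0.000029 + 0.004207 + 0.000263 + 0.004938 + 0.000117 + 0.004207 + 0.000117 + 0.006574 + 0.427787 + 0.000467 = 0.448707.
So 1/D = 2.22863, i.e. 2.229 to 3 decimal places.

2.229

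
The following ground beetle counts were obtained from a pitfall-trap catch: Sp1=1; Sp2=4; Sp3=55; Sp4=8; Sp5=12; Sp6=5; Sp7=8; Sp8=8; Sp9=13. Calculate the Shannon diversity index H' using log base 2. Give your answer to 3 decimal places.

Total N = 1+4+55+8+12+5+8+8+13 = 114, so the proportions are 0.00877, 0.03509, 0.48246, 0.07018, 0.10526, 0.04386, 0.07018, 0.07018, 0.11404 (working shown to 5 dp, full precision carried).
Each pᵢ log₂ pᵢ term: 0.00877×(-6.83289)=-0.05994, 0.03509×(-4.83289)=-0.16958, 0.48246×(-1.05153)=-0.50732, 0.07018×(-3.83289)=-0.26897, 0.10526×(-3.24793)=-0.34189, 0.04386×(-4.51096)=-0.19785, 0.07018×(-3.83289)=-0.26897, 0.07018×(-3.83289)=-0.26897, 0.11404×(-3.13245)=-0.35721.
Sum = -2.44070, so H' = 2.441.

2.441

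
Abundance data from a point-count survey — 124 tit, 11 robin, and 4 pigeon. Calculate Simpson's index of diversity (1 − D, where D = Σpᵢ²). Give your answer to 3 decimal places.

0.197

Total N = 124+11+4 = 139, so the proportions are 0.89209, 0.07914, 0.02878 (working shown to 5 dp, full precision carried).
D = 0.89209² + 0.07914² + 0.02878² = 0.79582 + 0.00626 + 0.00083 = 0.80291.
So 1 − D = 0.19709, i.e. 0.197 to 3 decimal places.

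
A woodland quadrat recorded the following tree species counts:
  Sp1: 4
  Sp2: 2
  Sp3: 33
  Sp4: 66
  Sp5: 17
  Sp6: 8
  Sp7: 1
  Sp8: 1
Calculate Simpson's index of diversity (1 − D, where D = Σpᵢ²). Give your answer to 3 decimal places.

Total N = 4+2+33+66+17+8+1+1 = 132, so the proportions are 0.0303, 0.01515, 0.25, 0.5, 0.12879, 0.06061, 0.00758, 0.00758 (working shown to 5 dp, full precision carried).
D = 0.0303² + 0.01515² + 0.25² + 0.5² + 0.12879² + 0.06061² + 0.00758² + 0.00758² = 0.00092 + 0.00023 + 0.06250 + 0.25000 + 0.01659 + 0.00367 + 0.00006 + 0.00006 = 0.33402.
So 1 − D = 0.66598, i.e. 0.666 to 3 decimal places.

0.666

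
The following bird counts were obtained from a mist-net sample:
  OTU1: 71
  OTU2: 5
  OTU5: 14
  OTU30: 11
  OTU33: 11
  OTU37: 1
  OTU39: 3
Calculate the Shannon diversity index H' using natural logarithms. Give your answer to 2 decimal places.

1.27

Total N = 71+5+14+11+11+1+3 = 116, so the proportions are 0.6121, 0.0431, 0.1207, 0.0948, 0.0948, 0.0086, 0.0259 (working shown to 4 dp, full precision carried).
Each pᵢ ln pᵢ term: 0.6121×(-0.4909)=-0.3005, 0.0431×(-3.1442)=-0.1355, 0.1207×(-2.1145)=-0.2552, 0.0948×(-2.3557)=-0.2234, 0.0948×(-2.3557)=-0.2234, 0.0086×(-4.7536)=-0.0410, 0.0259×(-3.6550)=-0.0945.
Sum = -1.2735, so H' = 1.27.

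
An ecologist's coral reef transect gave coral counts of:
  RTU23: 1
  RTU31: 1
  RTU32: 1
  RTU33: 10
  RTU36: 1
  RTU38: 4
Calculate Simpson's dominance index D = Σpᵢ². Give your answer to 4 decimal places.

0.3704

Total N = 1+1+1+10+1+4 = 18, so the proportions are 0.055556, 0.055556, 0.055556, 0.555556, 0.055556, 0.222222 (working shown to 6 dp, full precision carried).
D = 0.055556² + 0.055556² + 0.055556² + 0.555556² + 0.055556² + 0.222222² = 0.003086 + 0.003086 + 0.003086 + 0.308642 + 0.003086 + 0.049383 = 0.370370.
To 4 decimal places, D = 0.3704.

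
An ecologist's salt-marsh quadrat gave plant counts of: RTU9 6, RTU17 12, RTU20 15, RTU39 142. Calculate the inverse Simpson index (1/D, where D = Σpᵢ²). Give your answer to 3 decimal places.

Total N = 6+12+15+142 = 175, so the proportions are 0.034286, 0.068571, 0.085714, 0.811429 (working shown to 6 dp, full precision carried).
D = 0.034286² + 0.068571² + 0.085714² + 0.811429² = 0.001176 + 0.004702 + 0.007347 + 0.658416 = 0.671641.
So 1/D = 1.48889, i.e. 1.489 to 3 decimal places.

1.489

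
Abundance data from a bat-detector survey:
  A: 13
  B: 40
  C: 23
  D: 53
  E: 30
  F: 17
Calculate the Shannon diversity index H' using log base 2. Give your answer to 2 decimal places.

Total N = 13+40+23+53+30+17 = 176, so the proportions are 0.0739, 0.2273, 0.1307, 0.3011, 0.1705, 0.0966 (working shown to 4 dp, full precision carried).
Each pᵢ log₂ pᵢ term: 0.0739×(-3.7590)=-0.2777, 0.2273×(-2.1375)=-0.4858, 0.1307×(-2.9359)=-0.3837, 0.3011×(-1.7315)=-0.5214, 0.1705×(-2.5525)=-0.4351, 0.0966×(-3.3720)=-0.3257.
Sum = -2.4293, so H' = 2.43.

2.43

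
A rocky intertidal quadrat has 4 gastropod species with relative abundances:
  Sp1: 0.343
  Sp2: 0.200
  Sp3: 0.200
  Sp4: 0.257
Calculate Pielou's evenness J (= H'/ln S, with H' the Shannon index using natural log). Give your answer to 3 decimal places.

0.981

H' = −Σ pᵢ ln pᵢ = −((-0.36702) + (-0.32189) + (-0.32189) + (-0.34918)) = 1.35997 (working shown to 5 dp, full precision carried).
With S = 4 species, ln S = 1.38629, so J = 1.35997/1.38629 = 0.98101, i.e. 0.981 to 3 decimal places.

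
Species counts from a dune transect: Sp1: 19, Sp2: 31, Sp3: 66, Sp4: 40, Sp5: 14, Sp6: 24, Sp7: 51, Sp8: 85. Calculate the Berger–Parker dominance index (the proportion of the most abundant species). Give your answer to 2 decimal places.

0.26

Total N = 19+31+66+40+14+24+51+85 = 330, so the proportions are 0.0576, 0.0939, 0.2, 0.1212, 0.0424, 0.0727, 0.1545, 0.2576 (working shown to 4 dp, full precision carried).
The largest proportion is 0.2576, i.e. d = 0.26 to 2 decimal places.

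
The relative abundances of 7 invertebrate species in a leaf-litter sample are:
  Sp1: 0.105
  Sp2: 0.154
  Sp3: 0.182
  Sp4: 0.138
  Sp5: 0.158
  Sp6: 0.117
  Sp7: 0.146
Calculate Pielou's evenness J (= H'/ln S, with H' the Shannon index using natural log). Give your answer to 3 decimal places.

H' = −Σ pᵢ ln pᵢ = −((-0.23665) + (-0.28810) + (-0.31008) + (-0.27331) + (-0.29154) + (-0.25103) + (-0.28093)) = 1.93164 (working shown to 5 dp, full precision carried).
With S = 7 species, ln S = 1.94591, so J = 1.93164/1.94591 = 0.99267, i.e. 0.993 to 3 decimal places.

0.993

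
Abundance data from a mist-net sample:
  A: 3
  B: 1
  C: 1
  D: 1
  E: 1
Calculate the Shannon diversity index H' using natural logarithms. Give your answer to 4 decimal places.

Total N = 3+1+1+1+1 = 7, so the proportions are 0.428571, 0.142857, 0.142857, 0.142857, 0.142857 (working shown to 6 dp, full precision carried).
Each pᵢ ln pᵢ term: 0.428571×(-0.847298)=-0.363128, 0.142857×(-1.945910)=-0.277987, 0.142857×(-1.945910)=-0.277987, 0.142857×(-1.945910)=-0.277987, 0.142857×(-1.945910)=-0.277987.
Sum = -1.475076, so H' = 1.4751.

1.4751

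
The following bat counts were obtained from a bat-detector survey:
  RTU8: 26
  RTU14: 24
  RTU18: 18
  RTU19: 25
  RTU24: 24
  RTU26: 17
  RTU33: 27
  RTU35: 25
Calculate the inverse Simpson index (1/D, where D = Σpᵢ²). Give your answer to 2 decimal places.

Total N = 26+24+18+25+24+17+27+25 = 186, so the proportions are 0.139785, 0.129032, 0.096774, 0.134409, 0.129032, 0.091398, 0.145161, 0.134409 (working shown to 6 dp, full precision carried).
D = 0.139785² + 0.129032² + 0.096774² + 0.134409² + 0.129032² + 0.091398² + 0.145161² + 0.134409² = 0.019540 + 0.016649 + 0.009365 + 0.018066 + 0.016649 + 0.008354 + 0.021072 + 0.018066 = 0.127760.
So 1/D = 7.8271, i.e. 7.83 to 2 decimal places.

7.83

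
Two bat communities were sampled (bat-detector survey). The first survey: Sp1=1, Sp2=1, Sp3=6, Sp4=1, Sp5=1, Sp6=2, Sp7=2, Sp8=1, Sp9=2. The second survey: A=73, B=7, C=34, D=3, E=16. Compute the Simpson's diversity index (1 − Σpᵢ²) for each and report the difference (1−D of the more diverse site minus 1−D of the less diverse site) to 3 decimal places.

The first survey: N=17, proportions 0.05882, 0.05882, 0.35294, 0.05882, 0.05882, 0.11765, 0.11765, 0.05882, 0.11765, giving 1−D = 0.81661 (working shown to 5 dp, full precision carried).
The second survey: N=133, proportions 0.54887, 0.05263, 0.25564, 0.02256, 0.1203, giving 1−D = 0.61564.
Difference = |0.81661 − 0.61564| = 0.20097, i.e. 0.201 to 3 decimal places.

0.201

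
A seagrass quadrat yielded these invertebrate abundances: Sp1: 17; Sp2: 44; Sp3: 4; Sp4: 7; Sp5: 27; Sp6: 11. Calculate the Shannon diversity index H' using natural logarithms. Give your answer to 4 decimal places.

1.5259

Total N = 17+44+4+7+27+11 = 110, so the proportions are 0.154545, 0.4, 0.036364, 0.063636, 0.245455, 0.1 (working shown to 6 dp, full precision carried).
Each pᵢ ln pᵢ term: 0.154545×(-1.867267)=-0.288578, 0.4×(-0.916291)=-0.366516, 0.036364×(-3.314186)=-0.120516, 0.063636×(-2.754570)=-0.175291, 0.245455×(-1.404643)=-0.344776, 0.1×(-2.302585)=-0.230259.
Sum = -1.525935, so H' = 1.5259.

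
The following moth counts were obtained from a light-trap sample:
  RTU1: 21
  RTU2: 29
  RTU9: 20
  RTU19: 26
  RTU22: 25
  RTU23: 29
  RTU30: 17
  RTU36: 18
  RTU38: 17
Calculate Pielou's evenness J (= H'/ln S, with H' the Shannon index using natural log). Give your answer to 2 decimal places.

0.99

Total N = 21+29+20+26+25+29+17+18+17 = 202, so the proportions are 0.104, 0.1436, 0.099, 0.1287, 0.1238, 0.1436, 0.0842, 0.0891, 0.0842 (working shown to 4 dp, full precision carried).
H' = −Σ pᵢ ln pᵢ = −((-0.2353) + (-0.2787) + (-0.2290) + (-0.2639) + (-0.2586) + (-0.2787) + (-0.2083) + (-0.2155) + (-0.2083)) = 2.1761.
With S = 9 species, ln S = 2.1972, so J = 2.1761/2.1972 = 0.9904, i.e. 0.99 to 2 decimal places.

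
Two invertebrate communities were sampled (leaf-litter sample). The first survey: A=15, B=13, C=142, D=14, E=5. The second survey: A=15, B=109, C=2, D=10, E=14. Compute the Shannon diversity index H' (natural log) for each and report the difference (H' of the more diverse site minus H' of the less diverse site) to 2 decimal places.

The first survey: N=189, proportions 0.0794, 0.0688, 0.7513, 0.0741, 0.0265, giving H' = 0.8889 (working shown to 4 dp, full precision carried).
The second survey: N=150, proportions 0.1, 0.7267, 0.0133, 0.0667, 0.0933, giving H' = 0.9217.
Difference = |0.8889 − 0.9217| = 0.0328, i.e. 0.03 to 2 decimal places.

0.03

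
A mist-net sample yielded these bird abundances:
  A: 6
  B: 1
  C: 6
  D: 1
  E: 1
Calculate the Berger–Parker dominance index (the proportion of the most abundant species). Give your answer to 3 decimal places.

0.400

Total N = 6+1+6+1+1 = 15, so the proportions are 0.4, 0.06667, 0.4, 0.06667, 0.06667 (working shown to 5 dp, full precision carried).
The largest proportion is 0.4, i.e. d = 0.400 to 3 decimal places.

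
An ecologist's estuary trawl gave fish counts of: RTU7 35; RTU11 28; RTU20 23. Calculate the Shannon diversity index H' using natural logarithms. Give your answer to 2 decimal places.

Total N = 35+28+23 = 86, so the proportions are 0.407, 0.3256, 0.2674 (working shown to 4 dp, full precision carried).
Each pᵢ ln pᵢ term: 0.407×(-0.8990)=-0.3659, 0.3256×(-1.1221)=-0.3653, 0.2674×(-1.3189)=-0.3527.
Sum = -1.0839, so H' = 1.08.

1.08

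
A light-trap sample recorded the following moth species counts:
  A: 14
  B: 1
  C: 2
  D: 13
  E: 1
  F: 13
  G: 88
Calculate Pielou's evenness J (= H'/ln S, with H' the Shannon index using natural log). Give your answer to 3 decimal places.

0.566

Total N = 14+1+2+13+1+13+88 = 132, so the proportions are 0.10606, 0.00758, 0.01515, 0.09848, 0.00758, 0.09848, 0.66667 (working shown to 5 dp, full precision carried).
H' = −Σ pᵢ ln pᵢ = −((-0.23797) + (-0.03699) + (-0.06348) + (-0.22827) + (-0.03699) + (-0.22827) + (-0.27031)) = 1.10229.
With S = 7 species, ln S = 1.94591, so J = 1.10229/1.94591 = 0.56647, i.e. 0.566 to 3 decimal places.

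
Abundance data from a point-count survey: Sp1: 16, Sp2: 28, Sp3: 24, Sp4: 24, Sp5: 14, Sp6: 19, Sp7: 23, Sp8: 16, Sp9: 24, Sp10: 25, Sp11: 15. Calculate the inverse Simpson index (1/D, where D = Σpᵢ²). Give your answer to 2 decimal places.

10.48

Total N = 16+28+24+24+14+19+23+16+24+25+15 = 228, so the proportions are 0.0701754, 0.122807, 0.1052632, 0.1052632, 0.0614035, 0.0833333, 0.1008772, 0.0701754, 0.1052632, 0.1096491, 0.0657895 (working shown to 7 dp, full precision carried).
D = 0.0701754² + 0.122807² + 0.1052632² + 0.1052632² + 0.0614035² + 0.0833333² + 0.1008772² + 0.0701754² + 0.1052632² + 0.1096491² + 0.0657895² = 0.0049246 + 0.0150816 + 0.0110803 + 0.0110803 + 0.0037704 + 0.0069444 + 0.0101762 + 0.0049246 + 0.0110803 + 0.0120229 + 0.0043283 = 0.0954140.
So 1/D = 10.4806, i.e. 10.48 to 2 decimal places.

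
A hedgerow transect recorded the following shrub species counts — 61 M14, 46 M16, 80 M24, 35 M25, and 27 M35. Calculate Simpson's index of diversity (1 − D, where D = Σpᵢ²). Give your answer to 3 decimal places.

Total N = 61+46+80+35+27 = 249, so the proportions are 0.24498, 0.18474, 0.32129, 0.14056, 0.10843 (working shown to 5 dp, full precision carried).
D = 0.24498² + 0.18474² + 0.32129² + 0.14056² + 0.10843² = 0.06002 + 0.03413 + 0.10322 + 0.01976 + 0.01176 = 0.22888.
So 1 − D = 0.77112, i.e. 0.771 to 3 decimal places.

0.771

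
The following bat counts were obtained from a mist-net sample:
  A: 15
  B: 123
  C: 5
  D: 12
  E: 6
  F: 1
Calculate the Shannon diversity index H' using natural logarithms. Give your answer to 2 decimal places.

0.88

Total N = 15+123+5+12+6+1 = 162, so the proportions are 0.0926, 0.7593, 0.0309, 0.0741, 0.037, 0.0062 (working shown to 4 dp, full precision carried).
Each pᵢ ln pᵢ term: 0.0926×(-2.3795)=-0.2203, 0.7593×(-0.2754)=-0.2091, 0.0309×(-3.4782)=-0.1074, 0.0741×(-2.6027)=-0.1928, 0.037×(-3.2958)=-0.1221, 0.0062×(-5.0876)=-0.0314.
Sum = -0.8831, so H' = 0.88.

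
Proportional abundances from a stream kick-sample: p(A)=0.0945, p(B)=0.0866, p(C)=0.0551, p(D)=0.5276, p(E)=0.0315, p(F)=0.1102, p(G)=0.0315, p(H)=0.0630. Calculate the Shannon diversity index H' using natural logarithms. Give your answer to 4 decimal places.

1.5669

Each pᵢ ln pᵢ term (working shown to 6 dp, full precision carried): 0.0945×(-2.359155)=-0.222940, 0.0866×(-2.446455)=-0.211863, 0.0551×(-2.898606)=-0.159713, 0.5276×(-0.639417)=-0.337356, 0.0315×(-3.457768)=-0.108920, 0.1102×(-2.205458)=-0.243042, 0.0315×(-3.457768)=-0.108920, 0.063×(-2.764621)=-0.174171.
Sum = -1.566925, so H' = 1.5669.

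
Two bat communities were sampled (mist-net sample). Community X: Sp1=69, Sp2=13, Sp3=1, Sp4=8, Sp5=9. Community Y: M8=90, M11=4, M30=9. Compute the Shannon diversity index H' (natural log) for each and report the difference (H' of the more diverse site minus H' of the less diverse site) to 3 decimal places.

Community X: N=100, proportions 0.69, 0.13, 0.01, 0.08, 0.09, giving H' = 0.98609 (working shown to 5 dp, full precision carried).
Community Y: N=103, proportions 0.87379, 0.03883, 0.08738, giving H' = 0.45703.
Difference = |0.98609 − 0.45703| = 0.52906, i.e. 0.529 to 3 decimal places.

0.529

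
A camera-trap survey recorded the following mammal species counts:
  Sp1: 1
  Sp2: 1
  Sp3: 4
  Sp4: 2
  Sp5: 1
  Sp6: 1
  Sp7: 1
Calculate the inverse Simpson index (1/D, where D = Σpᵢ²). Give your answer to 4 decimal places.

4.8400

Total N = 1+1+4+2+1+1+1 = 11, so the proportions are 0.09090909, 0.09090909, 0.36363636, 0.18181818, 0.09090909, 0.09090909, 0.09090909 (working shown to 8 dp, full precision carried).
D = 0.09090909² + 0.09090909² + 0.36363636² + 0.18181818² + 0.09090909² + 0.09090909² + 0.09090909² = 0.00826446 + 0.00826446 + 0.13223140 + 0.03305785 + 0.00826446 + 0.00826446 + 0.00826446 = 0.20661157.
So 1/D = 4.840000, i.e. 4.8400 to 4 decimal places.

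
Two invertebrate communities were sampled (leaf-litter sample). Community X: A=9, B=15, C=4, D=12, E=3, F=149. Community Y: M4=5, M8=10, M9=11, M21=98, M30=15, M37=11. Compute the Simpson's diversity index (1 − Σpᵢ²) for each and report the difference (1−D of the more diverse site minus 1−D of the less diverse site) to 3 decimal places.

0.162

Community X: N=192, proportions 0.04688, 0.07812, 0.02083, 0.0625, 0.01562, 0.77604, giving 1−D = 0.38487 (working shown to 5 dp, full precision carried).
Community Y: N=150, proportions 0.03333, 0.06667, 0.07333, 0.65333, 0.1, 0.07333, giving 1−D = 0.54684.
Difference = |0.38487 − 0.54684| = 0.16197, i.e. 0.162 to 3 decimal places.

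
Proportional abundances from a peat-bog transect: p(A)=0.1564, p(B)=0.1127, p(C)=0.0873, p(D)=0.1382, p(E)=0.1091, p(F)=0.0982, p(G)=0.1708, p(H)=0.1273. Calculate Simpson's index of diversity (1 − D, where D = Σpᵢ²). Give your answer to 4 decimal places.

0.8692

D = 0.1564² + 0.1127² + 0.0873² + 0.1382² + 0.1091² + 0.0982² + 0.1708² + 0.1273² = 0.024461 + 0.012701 + 0.007621 + 0.019099 + 0.011903 + 0.009643 + 0.029173 + 0.016205 = 0.130807 (working shown to 6 dp, full precision carried).
So 1 − D = 0.869193, i.e. 0.8692 to 4 decimal places.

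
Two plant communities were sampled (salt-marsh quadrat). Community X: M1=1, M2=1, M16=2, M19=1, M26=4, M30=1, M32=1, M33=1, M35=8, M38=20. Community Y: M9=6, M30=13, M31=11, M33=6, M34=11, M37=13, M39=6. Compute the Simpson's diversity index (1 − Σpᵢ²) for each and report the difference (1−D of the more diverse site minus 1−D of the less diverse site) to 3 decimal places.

0.148

Community X: N=40, proportions 0.025, 0.025, 0.05, 0.025, 0.1, 0.025, 0.025, 0.025, 0.2, 0.5, giving 1−D = 0.69375 (working shown to 5 dp, full precision carried).
Community Y: N=66, proportions 0.09091, 0.19697, 0.16667, 0.09091, 0.16667, 0.19697, 0.09091, giving 1−D = 0.84206.
Difference = |0.69375 − 0.84206| = 0.14831, i.e. 0.148 to 3 decimal places.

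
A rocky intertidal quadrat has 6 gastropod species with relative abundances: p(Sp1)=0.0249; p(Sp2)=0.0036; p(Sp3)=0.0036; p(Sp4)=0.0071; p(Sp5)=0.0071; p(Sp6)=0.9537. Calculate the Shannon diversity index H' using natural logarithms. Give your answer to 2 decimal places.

Each pᵢ ln pᵢ term (working shown to 4 dp, full precision carried): 0.0249×(-3.6929)=-0.0920, 0.0036×(-5.6268)=-0.0203, 0.0036×(-5.6268)=-0.0203, 0.0071×(-4.9477)=-0.0351, 0.0071×(-4.9477)=-0.0351, 0.9537×(-0.0474)=-0.0452.
Sum = -0.2479, so H' = 0.25.

0.25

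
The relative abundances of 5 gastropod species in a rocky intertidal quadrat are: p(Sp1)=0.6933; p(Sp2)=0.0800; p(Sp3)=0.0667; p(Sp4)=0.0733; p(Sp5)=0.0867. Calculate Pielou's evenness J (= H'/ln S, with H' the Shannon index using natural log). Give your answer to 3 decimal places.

0.646

H' = −Σ pᵢ ln pᵢ = −((-0.25395) + (-0.20206) + (-0.18059) + (-0.19155) + (-0.21201)) = 1.04016 (working shown to 5 dp, full precision carried).
With S = 5 species, ln S = 1.60944, so J = 1.04016/1.60944 = 0.64629, i.e. 0.646 to 3 decimal places.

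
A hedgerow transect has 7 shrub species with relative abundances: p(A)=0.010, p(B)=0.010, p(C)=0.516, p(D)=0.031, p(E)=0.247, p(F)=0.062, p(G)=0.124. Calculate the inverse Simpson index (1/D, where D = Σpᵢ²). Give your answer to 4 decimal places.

D = 0.01² + 0.01² + 0.516² + 0.031² + 0.247² + 0.062² + 0.124² = 0.0001000 + 0.0001000 + 0.2662560 + 0.0009610 + 0.0610090 + 0.0038440 + 0.0153760 = 0.3476460 (working shown to 7 dp, full precision carried).
So 1/D = 2.876489, i.e. 2.8765 to 4 decimal places.

2.8765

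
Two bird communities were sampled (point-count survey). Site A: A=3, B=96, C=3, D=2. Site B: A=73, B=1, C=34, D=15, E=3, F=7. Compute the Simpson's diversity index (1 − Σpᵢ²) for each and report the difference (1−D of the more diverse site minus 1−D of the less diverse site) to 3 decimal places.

Site A: N=104, proportions 0.02885, 0.92308, 0.02885, 0.01923, giving 1−D = 0.14589 (working shown to 5 dp, full precision carried).
Site B: N=133, proportions 0.54887, 0.00752, 0.25564, 0.11278, 0.02256, 0.05263, giving 1−D = 0.61733.
Difference = |0.14589 − 0.61733| = 0.47144, i.e. 0.471 to 3 decimal places.

0.471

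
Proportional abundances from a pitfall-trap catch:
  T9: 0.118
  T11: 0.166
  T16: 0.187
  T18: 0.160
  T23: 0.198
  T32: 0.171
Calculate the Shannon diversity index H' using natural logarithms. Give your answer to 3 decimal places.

1.780

Each pᵢ ln pᵢ term (working shown to 5 dp, full precision carried): 0.118×(-2.13707)=-0.25217, 0.166×(-1.79577)=-0.29810, 0.187×(-1.67665)=-0.31353, 0.16×(-1.83258)=-0.29321, 0.198×(-1.61949)=-0.32066, 0.171×(-1.76609)=-0.30200.
Sum = -1.77968, so H' = 1.780.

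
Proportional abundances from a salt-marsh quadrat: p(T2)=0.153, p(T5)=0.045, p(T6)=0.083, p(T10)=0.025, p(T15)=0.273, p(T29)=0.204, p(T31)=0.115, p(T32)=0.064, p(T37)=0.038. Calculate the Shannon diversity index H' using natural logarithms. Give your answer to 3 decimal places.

Each pᵢ ln pᵢ term (working shown to 5 dp, full precision carried): 0.153×(-1.87732)=-0.28723, 0.045×(-3.10109)=-0.13955, 0.083×(-2.48891)=-0.20658, 0.025×(-3.68888)=-0.09222, 0.273×(-1.29828)=-0.35443, 0.204×(-1.58964)=-0.32429, 0.115×(-2.16282)=-0.24872, 0.064×(-2.74887)=-0.17593, 0.038×(-3.27017)=-0.12427.
Sum = -1.95322, so H' = 1.953.

1.953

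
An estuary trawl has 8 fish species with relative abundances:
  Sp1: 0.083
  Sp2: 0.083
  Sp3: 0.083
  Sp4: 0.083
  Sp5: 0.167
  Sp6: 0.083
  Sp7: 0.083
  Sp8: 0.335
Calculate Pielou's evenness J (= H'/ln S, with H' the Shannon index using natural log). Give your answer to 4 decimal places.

0.9160

H' = −Σ pᵢ ln pᵢ = −((-0.206580) + (-0.206580) + (-0.206580) + (-0.206580) + (-0.298890) + (-0.206580) + (-0.206580) + (-0.366364)) = 1.904734 (working shown to 6 dp, full precision carried).
With S = 8 species, ln S = 2.079442, so J = 1.904734/2.079442 = 0.915983, i.e. 0.9160 to 4 decimal places.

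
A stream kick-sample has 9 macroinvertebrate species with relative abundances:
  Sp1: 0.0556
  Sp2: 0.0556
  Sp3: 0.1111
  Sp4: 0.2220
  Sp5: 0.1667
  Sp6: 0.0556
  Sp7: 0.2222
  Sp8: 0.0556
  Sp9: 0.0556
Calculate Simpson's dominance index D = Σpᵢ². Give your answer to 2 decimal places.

0.15

D = 0.0556² + 0.0556² + 0.1111² + 0.222² + 0.1667² + 0.0556² + 0.2222² + 0.0556² + 0.0556² = 0.0031 + 0.0031 + 0.0123 + 0.0493 + 0.0278 + 0.0031 + 0.0494 + 0.0031 + 0.0031 = 0.1542 (working shown to 4 dp, full precision carried).
To 2 decimal places, D = 0.15.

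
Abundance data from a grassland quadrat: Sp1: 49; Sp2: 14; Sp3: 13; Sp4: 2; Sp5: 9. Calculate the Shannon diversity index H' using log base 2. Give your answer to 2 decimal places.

Total N = 49+14+13+2+9 = 87, so the proportions are 0.5632, 0.1609, 0.1494, 0.023, 0.1034 (working shown to 4 dp, full precision carried).
Each pᵢ log₂ pᵢ term: 0.5632×(-0.8282)=-0.4665, 0.1609×(-2.6356)=-0.4241, 0.1494×(-2.7425)=-0.4098, 0.023×(-5.4429)=-0.1251, 0.1034×(-3.2730)=-0.3386.
Sum = -1.7641, so H' = 1.76.

1.76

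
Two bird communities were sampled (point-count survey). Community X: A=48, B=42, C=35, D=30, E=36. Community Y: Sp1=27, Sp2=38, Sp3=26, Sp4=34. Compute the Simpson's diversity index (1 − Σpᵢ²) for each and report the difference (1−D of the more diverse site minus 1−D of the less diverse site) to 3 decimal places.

Community X: N=191, proportions 0.25131, 0.2199, 0.18325, 0.15707, 0.18848, giving 1−D = 0.79472 (working shown to 5 dp, full precision carried).
Community Y: N=125, proportions 0.216, 0.304, 0.208, 0.272, giving 1−D = 0.74368.
Difference = |0.79472 − 0.74368| = 0.05104, i.e. 0.051 to 3 decimal places.

0.051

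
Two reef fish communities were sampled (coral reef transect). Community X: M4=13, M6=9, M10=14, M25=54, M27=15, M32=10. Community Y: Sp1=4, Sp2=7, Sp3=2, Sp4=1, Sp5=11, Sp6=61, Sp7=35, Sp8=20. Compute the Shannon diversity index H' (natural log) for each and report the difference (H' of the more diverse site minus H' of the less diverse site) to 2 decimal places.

Community X: N=115, proportions 0.113, 0.0783, 0.1217, 0.4696, 0.1304, 0.087, giving H' = 1.5352 (working shown to 4 dp, full precision carried).
Community Y: N=141, proportions 0.0284, 0.0496, 0.0142, 0.0071, 0.078, 0.4326, 0.2482, 0.1418, giving H' = 1.5300.
Difference = |1.5352 − 1.5300| = 0.0052, i.e. 0.01 to 2 decimal places.

0.01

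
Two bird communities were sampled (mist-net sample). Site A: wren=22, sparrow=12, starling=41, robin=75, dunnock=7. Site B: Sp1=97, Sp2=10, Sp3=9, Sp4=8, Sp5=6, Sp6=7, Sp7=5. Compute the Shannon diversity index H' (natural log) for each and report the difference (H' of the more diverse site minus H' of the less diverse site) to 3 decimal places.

0.130

Site A: N=157, proportions 0.14013, 0.07643, 0.26115, 0.47771, 0.04459, giving H' = 1.31414 (working shown to 5 dp, full precision carried).
Site B: N=142, proportions 0.6831, 0.07042, 0.06338, 0.05634, 0.04225, 0.0493, 0.03521, giving H' = 1.18398.
Difference = |1.31414 − 1.18398| = 0.13016, i.e. 0.130 to 3 decimal places.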